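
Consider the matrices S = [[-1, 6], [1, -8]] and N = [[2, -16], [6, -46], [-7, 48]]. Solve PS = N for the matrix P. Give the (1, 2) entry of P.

2

Since S sits to the right of P, P = NS⁻¹.
det S = 2; the adjugate gives S⁻¹ = [[-4, -3], [-1/2, -1/2]].
P = NS⁻¹ = [[2, -16], [6, -46], [-7, 48]] · [[-4, -3], [-1/2, -1/2]] = [[0, 2], [-1, 5], [4, -3]].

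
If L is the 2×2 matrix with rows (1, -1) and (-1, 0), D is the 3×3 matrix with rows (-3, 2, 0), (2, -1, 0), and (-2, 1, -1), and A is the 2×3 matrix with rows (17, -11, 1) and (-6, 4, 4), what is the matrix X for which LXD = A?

X = [[-2, 4, 4], [3, 4, 5]]

X = L⁻¹AD⁻¹ (apply L⁻¹ on the left and D⁻¹ on the right).
L has determinant -1; L⁻¹ = [[0, -1], [-1, -1]].
det D = 1, so D⁻¹ = [[1, 2, 0], [2, 3, 0], [0, -1, -1]].
L⁻¹A = [[6, -4, -4], [-11, 7, -5]].
X = (L⁻¹A)D⁻¹ = [[-2, 4, 4], [3, 4, 5]].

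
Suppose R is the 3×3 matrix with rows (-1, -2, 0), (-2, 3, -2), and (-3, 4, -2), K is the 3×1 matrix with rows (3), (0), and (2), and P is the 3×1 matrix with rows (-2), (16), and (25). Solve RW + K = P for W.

RW = P − K = [[-5], [16], [23]].
Since R multiplies W on the left, W = R⁻¹(P − K).
det R = -6, so R⁻¹ = [[-1/3, 2/3, -2/3], [-1/3, -1/3, 1/3], [-1/6, -5/3, 7/6]].
W = R⁻¹(P − K) = [[-3], [4], [1]].

W = [[-3], [4], [1]]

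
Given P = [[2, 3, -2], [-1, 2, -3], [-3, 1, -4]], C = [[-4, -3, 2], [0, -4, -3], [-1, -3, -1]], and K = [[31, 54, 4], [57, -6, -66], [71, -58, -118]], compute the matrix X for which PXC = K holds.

Isolating X: multiply by P⁻¹ from the left and C⁻¹ from the right, so X = P⁻¹KC⁻¹.
det P = -5; the adjugate gives P⁻¹ = [[1, -2, 1], [-1, 14/5, -8/5], [-1, 11/5, -7/5]].
C has determinant 3; C⁻¹ = [[-5/3, -3, 17/3], [1, 2, -4], [-4/3, -3, 16/3]].
P⁻¹K = [[-12, 8, 18], [15, 22, 0], [-5, 14, 16]].
X = (P⁻¹K)C⁻¹ = [[4, -2, -4], [-3, -1, -3], [1, -5, 1]].

X = [[4, -2, -4], [-3, -1, -3], [1, -5, 1]]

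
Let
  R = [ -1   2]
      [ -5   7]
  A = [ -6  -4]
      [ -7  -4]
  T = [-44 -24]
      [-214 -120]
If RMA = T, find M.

M = [[-2, -4], [-2, 2]]

Left-multiply by R⁻¹ and right-multiply by A⁻¹: M = R⁻¹TA⁻¹.
R has determinant 3; R⁻¹ = [[7/3, -2/3], [5/3, -1/3]].
A has determinant -4; A⁻¹ = [[1, -1], [-7/4, 3/2]].
R⁻¹T = [[40, 24], [-2, 0]].
M = (R⁻¹T)A⁻¹ = [[-2, -4], [-2, 2]].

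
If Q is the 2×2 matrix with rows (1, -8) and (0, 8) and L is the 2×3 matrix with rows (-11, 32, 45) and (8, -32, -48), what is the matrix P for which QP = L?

Since Q multiplies P on the left, P = Q⁻¹L.
det Q = 8; the adjugate gives Q⁻¹ = [[1, 1], [0, 1/8]].
P = Q⁻¹L = [[1, 1], [0, 1/8]] · [[-11, 32, 45], [8, -32, -48]] = [[-3, 0, -3], [1, -4, -6]].

P = [[-3, 0, -3], [1, -4, -6]]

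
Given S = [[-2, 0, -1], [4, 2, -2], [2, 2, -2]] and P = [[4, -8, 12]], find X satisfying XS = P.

X = [[-4, 2, -6]]

S is on the right of X, so right-multiply by S⁻¹: X = PS⁻¹.
S has determinant -4; S⁻¹ = [[0, 1/2, -1/2], [-1, -3/2, 2], [-1, -1, 1]].
X = PS⁻¹ = [[4, -8, 12]] · [[0, 1/2, -1/2], [-1, -3/2, 2], [-1, -1, 1]] = [[-4, 2, -6]].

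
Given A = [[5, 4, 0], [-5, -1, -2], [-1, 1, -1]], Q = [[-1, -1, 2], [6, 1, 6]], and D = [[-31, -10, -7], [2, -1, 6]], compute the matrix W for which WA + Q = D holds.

WA = D − Q = [[-30, -9, -9], [-4, -2, 0]].
Right-multiplying both sides by A⁻¹ gives W = (D − Q)A⁻¹.
A has determinant 3; A⁻¹ = [[1, 4/3, -8/3], [-1, -5/3, 10/3], [-2, -3, 5]].
W = (D − Q)A⁻¹ = [[-3, 2, 5], [-2, -2, 4]].

W = [[-3, 2, 5], [-2, -2, 4]]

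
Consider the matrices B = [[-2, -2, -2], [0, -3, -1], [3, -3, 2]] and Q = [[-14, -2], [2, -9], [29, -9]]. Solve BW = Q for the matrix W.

W = [[5, -6], [-2, 1], [4, 6]]

B is on the left of W, so left-multiply by B⁻¹: W = B⁻¹Q.
det B = 6; the adjugate gives B⁻¹ = [[-3/2, 5/3, -2/3], [-1/2, 1/3, -1/3], [3/2, -2, 1]].
W = B⁻¹Q = [[-3/2, 5/3, -2/3], [-1/2, 1/3, -1/3], [3/2, -2, 1]] · [[-14, -2], [2, -9], [29, -9]] = [[5, -6], [-2, 1], [4, 6]].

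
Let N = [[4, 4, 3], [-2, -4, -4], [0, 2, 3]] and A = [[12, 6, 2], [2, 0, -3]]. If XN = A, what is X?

X = [[5, 4, 1], [-1, -3, -4]]

Since N sits to the right of X, X = AN⁻¹.
det N = -4, so N⁻¹ = [[1, 3/2, 1], [-3/2, -3, -5/2], [1, 2, 2]].
X = AN⁻¹ = [[12, 6, 2], [2, 0, -3]] · [[1, 3/2, 1], [-3/2, -3, -5/2], [1, 2, 2]] = [[5, 4, 1], [-1, -3, -4]].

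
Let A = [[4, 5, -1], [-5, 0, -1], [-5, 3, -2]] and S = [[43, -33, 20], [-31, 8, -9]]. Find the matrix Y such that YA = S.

A is on the right of Y, so right-multiply by A⁻¹: Y = SA⁻¹.
det A = 2, so A⁻¹ = [[3/2, 7/2, -5/2], [-5/2, -13/2, 9/2], [-15/2, -37/2, 25/2]].
Y = SA⁻¹ = [[43, -33, 20], [-31, 8, -9]] · [[3/2, 7/2, -5/2], [-5/2, -13/2, 9/2], [-15/2, -37/2, 25/2]] = [[-3, -5, -6], [1, 6, 1]].

Y = [[-3, -5, -6], [1, 6, 1]]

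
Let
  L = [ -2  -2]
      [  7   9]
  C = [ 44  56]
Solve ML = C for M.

M = [[-1, 6]]

L is on the right of M, so right-multiply by L⁻¹: M = CL⁻¹.
det L = -4, so L⁻¹ = [[-9/4, -1/2], [7/4, 1/2]].
M = CL⁻¹ = [[44, 56]] · [[-9/4, -1/2], [7/4, 1/2]] = [[-1, 6]].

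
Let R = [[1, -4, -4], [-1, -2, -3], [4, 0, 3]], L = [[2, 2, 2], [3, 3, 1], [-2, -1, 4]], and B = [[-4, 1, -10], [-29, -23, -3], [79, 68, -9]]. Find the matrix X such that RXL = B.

Left-multiply by R⁻¹ and right-multiply by L⁻¹: X = R⁻¹BL⁻¹.
det R = -2, so R⁻¹ = [[3, -6, -2], [9/2, -19/2, -7/2], [-4, 8, 3]].
L has determinant 4; L⁻¹ = [[13/4, -5/2, -1], [-7/2, 3, 1], [3/4, -1/2, 0]].
R⁻¹B = [[4, 5, 6], [-19, -15, 15], [21, 16, -11]].
X = (R⁻¹B)L⁻¹ = [[0, 2, 1], [2, -5, 4], [4, 1, -5]].

X = [[0, 2, 1], [2, -5, 4], [4, 1, -5]]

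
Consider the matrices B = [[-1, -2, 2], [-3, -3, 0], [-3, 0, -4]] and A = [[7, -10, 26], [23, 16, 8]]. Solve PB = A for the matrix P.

P = [[5, 0, -4], [-2, -4, -3]]

Since B sits to the right of P, P = AB⁻¹.
B has determinant -6; B⁻¹ = [[-2, 4/3, -1], [2, -5/3, 1], [3/2, -1, 1/2]].
P = AB⁻¹ = [[7, -10, 26], [23, 16, 8]] · [[-2, 4/3, -1], [2, -5/3, 1], [3/2, -1, 1/2]] = [[5, 0, -4], [-2, -4, -3]].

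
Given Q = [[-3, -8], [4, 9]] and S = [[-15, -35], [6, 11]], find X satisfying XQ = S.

Since Q sits to the right of X, X = SQ⁻¹.
det Q = 5, so Q⁻¹ = [[9/5, 8/5], [-4/5, -3/5]].
X = SQ⁻¹ = [[-15, -35], [6, 11]] · [[9/5, 8/5], [-4/5, -3/5]] = [[1, -3], [2, 3]].

X = [[1, -3], [2, 3]]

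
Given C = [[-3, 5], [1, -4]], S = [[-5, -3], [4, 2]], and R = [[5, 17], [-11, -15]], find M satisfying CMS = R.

M = [[3, 5], [-4, -4]]

Isolating M: multiply by C⁻¹ from the left and S⁻¹ from the right, so M = C⁻¹RS⁻¹.
det C = 7, so C⁻¹ = [[-4/7, -5/7], [-1/7, -3/7]].
det S = 2, so S⁻¹ = [[1, 3/2], [-2, -5/2]].
C⁻¹R = [[5, 1], [4, 4]].
M = (C⁻¹R)S⁻¹ = [[3, 5], [-4, -4]].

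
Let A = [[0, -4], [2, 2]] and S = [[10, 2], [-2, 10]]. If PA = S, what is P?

P = [[2, 5], [-3, -1]]

A is on the right of P, so right-multiply by A⁻¹: P = SA⁻¹.
A has determinant 8; A⁻¹ = [[1/4, 1/2], [-1/4, 0]].
P = SA⁻¹ = [[10, 2], [-2, 10]] · [[1/4, 1/2], [-1/4, 0]] = [[2, 5], [-3, -1]].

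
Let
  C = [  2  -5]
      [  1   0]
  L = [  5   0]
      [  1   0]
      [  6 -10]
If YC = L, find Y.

Y = [[0, 5], [0, 1], [2, 2]]

Right-multiplying both sides by C⁻¹ gives Y = LC⁻¹.
det C = 5; the adjugate gives C⁻¹ = [[0, 1], [-1/5, 2/5]].
Y = LC⁻¹ = [[5, 0], [1, 0], [6, -10]] · [[0, 1], [-1/5, 2/5]] = [[0, 5], [0, 1], [2, 2]].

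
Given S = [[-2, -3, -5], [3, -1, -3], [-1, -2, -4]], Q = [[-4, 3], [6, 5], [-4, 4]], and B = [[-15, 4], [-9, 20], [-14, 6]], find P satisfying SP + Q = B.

P = [[-2, 4], [0, -3], [3, 0]]

SP = B − Q = [[-11, 1], [-15, 15], [-10, 2]].
S is on the left of P, so left-multiply by S⁻¹: P = S⁻¹(B − Q).
det S = -6, so S⁻¹ = [[1/3, 1/3, -2/3], [-5/2, -1/2, 7/2], [7/6, 1/6, -11/6]].
P = S⁻¹(B − Q) = [[-2, 4], [0, -3], [3, 0]].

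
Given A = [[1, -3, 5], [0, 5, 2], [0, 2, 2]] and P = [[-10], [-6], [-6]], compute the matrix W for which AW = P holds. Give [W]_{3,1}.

-3

Left-multiplying both sides by A⁻¹ gives W = A⁻¹P.
A has determinant 6; A⁻¹ = [[1, 8/3, -31/6], [0, 1/3, -1/3], [0, -1/3, 5/6]].
W = A⁻¹P = [[1, 8/3, -31/6], [0, 1/3, -1/3], [0, -1/3, 5/6]] · [[-10], [-6], [-6]] = [[5], [0], [-3]].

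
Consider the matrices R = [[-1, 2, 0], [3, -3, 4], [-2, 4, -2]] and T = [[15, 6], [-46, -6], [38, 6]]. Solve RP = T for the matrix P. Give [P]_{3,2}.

3

Left-multiplying both sides by R⁻¹ gives P = R⁻¹T.
det R = 6; the adjugate gives R⁻¹ = [[-5/3, 2/3, 4/3], [-1/3, 1/3, 2/3], [1, 0, -1/2]].
P = R⁻¹T = [[-5/3, 2/3, 4/3], [-1/3, 1/3, 2/3], [1, 0, -1/2]] · [[15, 6], [-46, -6], [38, 6]] = [[-5, -6], [5, 0], [-4, 3]].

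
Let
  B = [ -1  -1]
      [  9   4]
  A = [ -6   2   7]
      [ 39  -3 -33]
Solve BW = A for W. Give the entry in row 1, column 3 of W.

-1

Since B multiplies W on the left, W = B⁻¹A.
det B = 5, so B⁻¹ = [[4/5, 1/5], [-9/5, -1/5]].
W = B⁻¹A = [[4/5, 1/5], [-9/5, -1/5]] · [[-6, 2, 7], [39, -3, -33]] = [[3, 1, -1], [3, -3, -6]].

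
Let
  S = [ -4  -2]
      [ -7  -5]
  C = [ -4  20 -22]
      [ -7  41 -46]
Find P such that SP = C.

Left-multiplying both sides by S⁻¹ gives P = S⁻¹C.
S has determinant 6; S⁻¹ = [[-5/6, 1/3], [7/6, -2/3]].
P = S⁻¹C = [[-5/6, 1/3], [7/6, -2/3]] · [[-4, 20, -22], [-7, 41, -46]] = [[1, -3, 3], [0, -4, 5]].

P = [[1, -3, 3], [0, -4, 5]]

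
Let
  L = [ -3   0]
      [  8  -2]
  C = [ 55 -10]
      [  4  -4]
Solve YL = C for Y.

Y = [[-5, 5], [4, 2]]

L is on the right of Y, so right-multiply by L⁻¹: Y = CL⁻¹.
L has determinant 6; L⁻¹ = [[-1/3, 0], [-4/3, -1/2]].
Y = CL⁻¹ = [[55, -10], [4, -4]] · [[-1/3, 0], [-4/3, -1/2]] = [[-5, 5], [4, 2]].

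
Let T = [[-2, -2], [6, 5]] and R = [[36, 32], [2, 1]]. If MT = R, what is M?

M = [[-6, 4], [2, 1]]

Right-multiplying both sides by T⁻¹ gives M = RT⁻¹.
det T = 2, so T⁻¹ = [[5/2, 1], [-3, -1]].
M = RT⁻¹ = [[36, 32], [2, 1]] · [[5/2, 1], [-3, -1]] = [[-6, 4], [2, 1]].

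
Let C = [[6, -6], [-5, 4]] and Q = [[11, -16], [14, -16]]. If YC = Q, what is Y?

Since C sits to the right of Y, Y = QC⁻¹.
det C = -6, so C⁻¹ = [[-2/3, -1], [-5/6, -1]].
Y = QC⁻¹ = [[11, -16], [14, -16]] · [[-2/3, -1], [-5/6, -1]] = [[6, 5], [4, 2]].

Y = [[6, 5], [4, 2]]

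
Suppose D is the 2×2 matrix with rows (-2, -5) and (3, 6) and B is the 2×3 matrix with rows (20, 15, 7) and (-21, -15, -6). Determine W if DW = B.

D is on the left of W, so left-multiply by D⁻¹: W = D⁻¹B.
det D = 3, so D⁻¹ = [[2, 5/3], [-1, -2/3]].
W = D⁻¹B = [[2, 5/3], [-1, -2/3]] · [[20, 15, 7], [-21, -15, -6]] = [[5, 5, 4], [-6, -5, -3]].

W = [[5, 5, 4], [-6, -5, -3]]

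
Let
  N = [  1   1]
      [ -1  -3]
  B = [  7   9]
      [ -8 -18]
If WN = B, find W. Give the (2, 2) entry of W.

N is on the right of W, so right-multiply by N⁻¹: W = BN⁻¹.
det N = -2; the adjugate gives N⁻¹ = [[3/2, 1/2], [-1/2, -1/2]].
W = BN⁻¹ = [[7, 9], [-8, -18]] · [[3/2, 1/2], [-1/2, -1/2]] = [[6, -1], [-3, 5]].

5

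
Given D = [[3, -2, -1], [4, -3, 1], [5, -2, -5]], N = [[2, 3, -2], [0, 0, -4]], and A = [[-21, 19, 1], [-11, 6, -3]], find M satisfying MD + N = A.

MD = A − N = [[-23, 16, 3], [-11, 6, 1]].
D is on the right of M, so right-multiply by D⁻¹: M = (A − N)D⁻¹.
det D = -6; the adjugate gives D⁻¹ = [[-17/6, 4/3, 5/6], [-25/6, 5/3, 7/6], [-7/6, 2/3, 1/6]].
M = (A − N)D⁻¹ = [[-5, -2, 0], [5, -4, -2]].

M = [[-5, -2, 0], [5, -4, -2]]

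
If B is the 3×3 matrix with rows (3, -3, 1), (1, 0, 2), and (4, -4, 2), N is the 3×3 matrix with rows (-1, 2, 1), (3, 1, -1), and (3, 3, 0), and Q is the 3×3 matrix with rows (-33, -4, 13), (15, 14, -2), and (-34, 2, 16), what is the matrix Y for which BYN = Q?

Y = [[3, 1, -5], [2, 5, -4], [0, 2, 3]]

Left-multiply by B⁻¹ and right-multiply by N⁻¹: Y = B⁻¹QN⁻¹.
B has determinant 2; B⁻¹ = [[4, 1, -3], [3, 1, -5/2], [-2, 0, 3/2]].
det N = -3, so N⁻¹ = [[-1, -1, 1], [1, 1, -2/3], [-2, -3, 7/3]].
B⁻¹Q = [[-15, -8, 2], [1, -3, -3], [15, 11, -2]].
Y = (B⁻¹Q)N⁻¹ = [[3, 1, -5], [2, 5, -4], [0, 2, 3]].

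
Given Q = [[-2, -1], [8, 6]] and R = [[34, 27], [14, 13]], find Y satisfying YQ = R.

Since Q sits to the right of Y, Y = RQ⁻¹.
det Q = -4; the adjugate gives Q⁻¹ = [[-3/2, -1/4], [2, 1/2]].
Y = RQ⁻¹ = [[34, 27], [14, 13]] · [[-3/2, -1/4], [2, 1/2]] = [[3, 5], [5, 3]].

Y = [[3, 5], [5, 3]]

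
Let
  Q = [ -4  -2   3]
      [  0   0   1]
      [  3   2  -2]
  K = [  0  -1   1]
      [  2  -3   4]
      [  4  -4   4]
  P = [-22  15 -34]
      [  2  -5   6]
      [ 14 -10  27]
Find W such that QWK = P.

Isolating W: multiply by Q⁻¹ from the left and K⁻¹ from the right, so W = Q⁻¹PK⁻¹.
det Q = 2; the adjugate gives Q⁻¹ = [[-1, 1, -1], [3/2, -1/2, 2], [0, 1, 0]].
det K = -4; the adjugate gives K⁻¹ = [[-1, 0, 1/4], [-2, 1, -1/2], [-1, 1, -1/2]].
Q⁻¹P = [[10, -10, 13], [-6, 5, 0], [2, -5, 6]].
W = (Q⁻¹P)K⁻¹ = [[-3, 3, 1], [-4, 5, -4], [2, 1, 0]].

W = [[-3, 3, 1], [-4, 5, -4], [2, 1, 0]]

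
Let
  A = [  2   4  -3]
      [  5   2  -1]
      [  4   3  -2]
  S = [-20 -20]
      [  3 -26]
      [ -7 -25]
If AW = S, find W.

Left-multiplying both sides by A⁻¹ gives W = A⁻¹S.
det A = 1; the adjugate gives A⁻¹ = [[-1, -1, 2], [6, 8, -13], [7, 10, -16]].
W = A⁻¹S = [[-1, -1, 2], [6, 8, -13], [7, 10, -16]] · [[-20, -20], [3, -26], [-7, -25]] = [[3, -4], [-5, -3], [2, 0]].

W = [[3, -4], [-5, -3], [2, 0]]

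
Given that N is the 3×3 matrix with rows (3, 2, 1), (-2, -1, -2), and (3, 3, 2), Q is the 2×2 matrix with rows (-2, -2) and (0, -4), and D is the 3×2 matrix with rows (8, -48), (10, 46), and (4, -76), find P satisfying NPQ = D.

P = [[-1, 1], [-3, 5], [5, 1]]

P = N⁻¹DQ⁻¹ (apply N⁻¹ on the left and Q⁻¹ on the right).
det N = 5; the adjugate gives N⁻¹ = [[4/5, -1/5, -3/5], [-2/5, 3/5, 4/5], [-3/5, -3/5, 1/5]].
det Q = 8; the adjugate gives Q⁻¹ = [[-1/2, 1/4], [0, -1/4]].
N⁻¹D = [[2, -2], [6, -14], [-10, -14]].
P = (N⁻¹D)Q⁻¹ = [[-1, 1], [-3, 5], [5, 1]].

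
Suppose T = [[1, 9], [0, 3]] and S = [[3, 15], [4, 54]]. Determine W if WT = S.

W = [[3, -4], [4, 6]]

T is on the right of W, so right-multiply by T⁻¹: W = ST⁻¹.
det T = 3, so T⁻¹ = [[1, -3], [0, 1/3]].
W = ST⁻¹ = [[3, 15], [4, 54]] · [[1, -3], [0, 1/3]] = [[3, -4], [4, 6]].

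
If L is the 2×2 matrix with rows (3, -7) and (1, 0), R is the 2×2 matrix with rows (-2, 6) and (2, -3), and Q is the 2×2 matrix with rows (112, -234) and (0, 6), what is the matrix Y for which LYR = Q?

Y = L⁻¹QR⁻¹ (apply L⁻¹ on the left and R⁻¹ on the right).
det L = 7; the adjugate gives L⁻¹ = [[0, 1], [-1/7, 3/7]].
det R = -6, so R⁻¹ = [[1/2, 1], [1/3, 1/3]].
L⁻¹Q = [[0, 6], [-16, 36]].
Y = (L⁻¹Q)R⁻¹ = [[2, 2], [4, -4]].

Y = [[2, 2], [4, -4]]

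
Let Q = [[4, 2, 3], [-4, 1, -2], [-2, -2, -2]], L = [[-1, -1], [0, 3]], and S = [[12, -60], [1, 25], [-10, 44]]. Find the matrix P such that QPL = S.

P = [[-2, -1], [-5, -4], [2, -4]]

P = Q⁻¹SL⁻¹ (apply Q⁻¹ on the left and L⁻¹ on the right).
det Q = -2, so Q⁻¹ = [[3, 1, 7/2], [2, 1, 2], [-5, -2, -6]].
det L = -3; the adjugate gives L⁻¹ = [[-1, -1/3], [0, 1/3]].
Q⁻¹S = [[2, -1], [5, -7], [-2, -14]].
P = (Q⁻¹S)L⁻¹ = [[-2, -1], [-5, -4], [2, -4]].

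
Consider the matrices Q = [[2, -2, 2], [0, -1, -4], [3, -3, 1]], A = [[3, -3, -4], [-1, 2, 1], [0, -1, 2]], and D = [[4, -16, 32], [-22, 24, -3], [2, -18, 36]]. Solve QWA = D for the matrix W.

Isolating W: multiply by Q⁻¹ from the left and A⁻¹ from the right, so W = Q⁻¹DA⁻¹.
det Q = 4, so Q⁻¹ = [[-13/4, -1, 5/2], [-3, -1, 2], [3/4, 0, -1/2]].
A has determinant 5; A⁻¹ = [[1, 2, 1], [2/5, 6/5, 1/5], [1/5, 3/5, 3/5]].
Q⁻¹D = [[14, -17, -11], [14, -12, -21], [2, -3, 6]].
W = (Q⁻¹D)A⁻¹ = [[5, 1, 4], [5, 1, -1], [2, 4, 5]].

W = [[5, 1, 4], [5, 1, -1], [2, 4, 5]]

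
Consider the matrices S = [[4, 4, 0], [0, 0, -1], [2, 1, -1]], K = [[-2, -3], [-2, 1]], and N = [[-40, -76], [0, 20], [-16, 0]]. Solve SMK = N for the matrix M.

Isolating M: multiply by S⁻¹ from the left and K⁻¹ from the right, so M = S⁻¹NK⁻¹.
det S = -4; the adjugate gives S⁻¹ = [[-1/4, -1, 1], [1/2, 1, -1], [0, -1, 0]].
det K = -8; the adjugate gives K⁻¹ = [[-1/8, -3/8], [-1/4, 1/4]].
S⁻¹N = [[-6, -1], [-4, -18], [0, -20]].
M = (S⁻¹N)K⁻¹ = [[1, 2], [5, -3], [5, -5]].

M = [[1, 2], [5, -3], [5, -5]]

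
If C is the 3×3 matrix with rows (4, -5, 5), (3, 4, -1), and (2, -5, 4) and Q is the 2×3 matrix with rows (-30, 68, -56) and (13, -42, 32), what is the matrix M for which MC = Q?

Since C sits to the right of M, M = QC⁻¹.
det C = -1; the adjugate gives C⁻¹ = [[-11, 5, 15], [14, -6, -19], [23, -10, -31]].
M = QC⁻¹ = [[-30, 68, -56], [13, -42, 32]] · [[-11, 5, 15], [14, -6, -19], [23, -10, -31]] = [[-6, 2, -6], [5, -3, 1]].

M = [[-6, 2, -6], [5, -3, 1]]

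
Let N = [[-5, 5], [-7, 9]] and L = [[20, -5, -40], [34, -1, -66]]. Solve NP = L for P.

P = [[-1, 4, 3], [3, 3, -5]]

N is on the left of P, so left-multiply by N⁻¹: P = N⁻¹L.
det N = -10; the adjugate gives N⁻¹ = [[-9/10, 1/2], [-7/10, 1/2]].
P = N⁻¹L = [[-9/10, 1/2], [-7/10, 1/2]] · [[20, -5, -40], [34, -1, -66]] = [[-1, 4, 3], [3, 3, -5]].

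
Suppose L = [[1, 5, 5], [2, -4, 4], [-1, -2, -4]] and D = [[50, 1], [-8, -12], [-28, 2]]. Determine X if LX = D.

Since L multiplies X on the left, X = L⁻¹D.
det L = 4, so L⁻¹ = [[6, 5/2, 10], [1, 1/4, 3/2], [-2, -3/4, -7/2]].
X = L⁻¹D = [[6, 5/2, 10], [1, 1/4, 3/2], [-2, -3/4, -7/2]] · [[50, 1], [-8, -12], [-28, 2]] = [[0, -4], [6, 1], [4, 0]].

X = [[0, -4], [6, 1], [4, 0]]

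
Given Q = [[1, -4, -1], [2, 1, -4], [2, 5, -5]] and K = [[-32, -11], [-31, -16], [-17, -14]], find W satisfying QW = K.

W = [[-6, 3], [5, 2], [6, 6]]

Since Q multiplies W on the left, W = Q⁻¹K.
det Q = -1; the adjugate gives Q⁻¹ = [[-15, 25, -17], [-2, 3, -2], [-8, 13, -9]].
W = Q⁻¹K = [[-15, 25, -17], [-2, 3, -2], [-8, 13, -9]] · [[-32, -11], [-31, -16], [-17, -14]] = [[-6, 3], [5, 2], [6, 6]].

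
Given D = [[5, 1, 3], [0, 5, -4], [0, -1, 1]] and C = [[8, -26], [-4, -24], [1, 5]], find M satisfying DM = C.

M = [[1, -5], [0, -4], [1, 1]]

Left-multiplying both sides by D⁻¹ gives M = D⁻¹C.
D has determinant 5; D⁻¹ = [[1/5, -4/5, -19/5], [0, 1, 4], [0, 1, 5]].
M = D⁻¹C = [[1/5, -4/5, -19/5], [0, 1, 4], [0, 1, 5]] · [[8, -26], [-4, -24], [1, 5]] = [[1, -5], [0, -4], [1, 1]].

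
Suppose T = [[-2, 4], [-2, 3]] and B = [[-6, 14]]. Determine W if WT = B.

Right-multiplying both sides by T⁻¹ gives W = BT⁻¹.
det T = 2; the adjugate gives T⁻¹ = [[3/2, -2], [1, -1]].
W = BT⁻¹ = [[-6, 14]] · [[3/2, -2], [1, -1]] = [[5, -2]].

W = [[5, -2]]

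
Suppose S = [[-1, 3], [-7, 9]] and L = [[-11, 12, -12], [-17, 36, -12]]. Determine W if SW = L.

W = [[-4, 0, -6], [-5, 4, -6]]

S is on the left of W, so left-multiply by S⁻¹: W = S⁻¹L.
S has determinant 12; S⁻¹ = [[3/4, -1/4], [7/12, -1/12]].
W = S⁻¹L = [[3/4, -1/4], [7/12, -1/12]] · [[-11, 12, -12], [-17, 36, -12]] = [[-4, 0, -6], [-5, 4, -6]].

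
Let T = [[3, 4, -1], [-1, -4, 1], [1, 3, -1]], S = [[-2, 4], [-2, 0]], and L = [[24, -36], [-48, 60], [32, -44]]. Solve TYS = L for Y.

Y = [[3, 3], [-4, -4], [2, -4]]

Left-multiply by T⁻¹ and right-multiply by S⁻¹: Y = T⁻¹LS⁻¹.
det T = 2; the adjugate gives T⁻¹ = [[1/2, 1/2, 0], [0, -1, -1], [1/2, -5/2, -4]].
S has determinant 8; S⁻¹ = [[0, -1/2], [1/4, -1/4]].
T⁻¹L = [[-12, 12], [16, -16], [4, 8]].
Y = (T⁻¹L)S⁻¹ = [[3, 3], [-4, -4], [2, -4]].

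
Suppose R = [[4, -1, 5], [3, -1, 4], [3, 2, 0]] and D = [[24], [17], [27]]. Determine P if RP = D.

Since R multiplies P on the left, P = R⁻¹D.
det R = 1, so R⁻¹ = [[-8, 10, 1], [12, -15, -1], [9, -11, -1]].
P = R⁻¹D = [[-8, 10, 1], [12, -15, -1], [9, -11, -1]] · [[24], [17], [27]] = [[5], [6], [2]].

P = [[5], [6], [2]]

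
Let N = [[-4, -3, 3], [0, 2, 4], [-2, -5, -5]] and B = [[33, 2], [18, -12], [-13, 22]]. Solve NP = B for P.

P = [[-6, 4], [1, -6], [4, 0]]

Since N multiplies P on the left, P = N⁻¹B.
N has determinant -4; N⁻¹ = [[-5/2, 15/2, 9/2], [2, -13/2, -4], [-1, 7/2, 2]].
P = N⁻¹B = [[-5/2, 15/2, 9/2], [2, -13/2, -4], [-1, 7/2, 2]] · [[33, 2], [18, -12], [-13, 22]] = [[-6, 4], [1, -6], [4, 0]].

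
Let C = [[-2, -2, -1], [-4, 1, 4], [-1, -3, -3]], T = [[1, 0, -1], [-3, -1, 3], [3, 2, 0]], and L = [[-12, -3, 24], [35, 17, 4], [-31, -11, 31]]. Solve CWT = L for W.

Isolating W: multiply by C⁻¹ from the left and T⁻¹ from the right, so W = C⁻¹LT⁻¹.
det C = 1; the adjugate gives C⁻¹ = [[9, -3, -7], [-16, 5, 12], [13, -4, -10]].
det T = -3, so T⁻¹ = [[2, 2/3, 1/3], [-3, -1, 0], [1, 2/3, 1/3]].
C⁻¹L = [[4, -1, -13], [-5, 1, 8], [14, 3, -14]].
W = (C⁻¹L)T⁻¹ = [[-2, -5, -3], [-5, 1, 1], [5, -3, 0]].

W = [[-2, -5, -3], [-5, 1, 1], [5, -3, 0]]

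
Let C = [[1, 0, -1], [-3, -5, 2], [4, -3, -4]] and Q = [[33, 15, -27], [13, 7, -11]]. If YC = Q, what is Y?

Y = [[-5, -6, 5], [3, -2, 1]]

Right-multiplying both sides by C⁻¹ gives Y = QC⁻¹.
det C = -3; the adjugate gives C⁻¹ = [[-26/3, -1, 5/3], [4/3, 0, -1/3], [-29/3, -1, 5/3]].
Y = QC⁻¹ = [[33, 15, -27], [13, 7, -11]] · [[-26/3, -1, 5/3], [4/3, 0, -1/3], [-29/3, -1, 5/3]] = [[-5, -6, 5], [3, -2, 1]].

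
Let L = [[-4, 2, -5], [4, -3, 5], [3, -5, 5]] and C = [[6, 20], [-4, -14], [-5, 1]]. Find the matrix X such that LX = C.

X = [[5, -3], [-2, -6], [-6, -4]]

Left-multiplying both sides by L⁻¹ gives X = L⁻¹C.
det L = 5, so L⁻¹ = [[2, 3, -1], [-1, -1, 0], [-11/5, -14/5, 4/5]].
X = L⁻¹C = [[2, 3, -1], [-1, -1, 0], [-11/5, -14/5, 4/5]] · [[6, 20], [-4, -14], [-5, 1]] = [[5, -3], [-2, -6], [-6, -4]].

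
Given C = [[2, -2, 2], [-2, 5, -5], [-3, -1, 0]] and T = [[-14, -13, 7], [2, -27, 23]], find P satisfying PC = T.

Right-multiplying both sides by C⁻¹ gives P = TC⁻¹.
C has determinant -6; C⁻¹ = [[5/6, 1/3, 0], [-5/2, -1, -1], [-17/6, -4/3, -1]].
P = TC⁻¹ = [[-14, -13, 7], [2, -27, 23]] · [[5/6, 1/3, 0], [-5/2, -1, -1], [-17/6, -4/3, -1]] = [[1, -1, 6], [4, -3, 4]].

P = [[1, -1, 6], [4, -3, 4]]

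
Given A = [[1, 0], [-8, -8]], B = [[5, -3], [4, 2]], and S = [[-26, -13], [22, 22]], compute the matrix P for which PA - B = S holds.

P = [[-5, 2], [2, -3]]

PA = S + B = [[-21, -16], [26, 24]].
Since A sits to the right of P, P = (S + B)A⁻¹.
det A = -8; the adjugate gives A⁻¹ = [[1, 0], [-1, -1/8]].
P = (S + B)A⁻¹ = [[-5, 2], [2, -3]].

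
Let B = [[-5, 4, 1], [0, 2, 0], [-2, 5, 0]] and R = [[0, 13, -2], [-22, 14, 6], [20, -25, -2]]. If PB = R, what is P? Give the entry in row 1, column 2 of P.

Right-multiplying both sides by B⁻¹ gives P = RB⁻¹.
B has determinant 4; B⁻¹ = [[0, 5/4, -1/2], [0, 1/2, 0], [1, 17/4, -5/2]].
P = RB⁻¹ = [[0, 13, -2], [-22, 14, 6], [20, -25, -2]] · [[0, 5/4, -1/2], [0, 1/2, 0], [1, 17/4, -5/2]] = [[-2, -2, 5], [6, 5, -4], [-2, 4, -5]].

-2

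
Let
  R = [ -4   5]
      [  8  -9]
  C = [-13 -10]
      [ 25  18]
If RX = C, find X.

X = [[2, 0], [-1, -2]]

Left-multiplying both sides by R⁻¹ gives X = R⁻¹C.
det R = -4; the adjugate gives R⁻¹ = [[9/4, 5/4], [2, 1]].
X = R⁻¹C = [[9/4, 5/4], [2, 1]] · [[-13, -10], [25, 18]] = [[2, 0], [-1, -2]].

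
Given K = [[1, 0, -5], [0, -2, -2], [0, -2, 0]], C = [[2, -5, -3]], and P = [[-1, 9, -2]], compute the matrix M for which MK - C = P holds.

MK = P + C = [[1, 4, -5]].
Since K sits to the right of M, M = (P + C)K⁻¹.
K has determinant -4; K⁻¹ = [[1, -5/2, 5/2], [0, 0, -1/2], [0, -1/2, 1/2]].
M = (P + C)K⁻¹ = [[1, 0, -2]].

M = [[1, 0, -2]]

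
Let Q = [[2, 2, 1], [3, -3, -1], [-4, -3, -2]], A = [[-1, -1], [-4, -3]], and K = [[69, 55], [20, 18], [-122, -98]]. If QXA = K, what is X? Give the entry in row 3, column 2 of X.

Isolating X: multiply by Q⁻¹ from the left and A⁻¹ from the right, so X = Q⁻¹KA⁻¹.
det Q = 5, so Q⁻¹ = [[3/5, 1/5, 1/5], [2, 0, 1], [-21/5, -2/5, -12/5]].
det A = -1; the adjugate gives A⁻¹ = [[3, -1], [-4, 1]].
Q⁻¹K = [[21, 17], [16, 12], [-5, -3]].
X = (Q⁻¹K)A⁻¹ = [[-5, -4], [0, -4], [-3, 2]].

2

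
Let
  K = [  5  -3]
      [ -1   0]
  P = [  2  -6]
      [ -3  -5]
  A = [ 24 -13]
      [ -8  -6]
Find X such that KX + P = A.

X = [[5, 1], [1, 4]]

KX = A − P = [[22, -7], [-5, -1]].
K is on the left of X, so left-multiply by K⁻¹: X = K⁻¹(A − P).
K has determinant -3; K⁻¹ = [[0, -1], [-1/3, -5/3]].
X = K⁻¹(A − P) = [[5, 1], [1, 4]].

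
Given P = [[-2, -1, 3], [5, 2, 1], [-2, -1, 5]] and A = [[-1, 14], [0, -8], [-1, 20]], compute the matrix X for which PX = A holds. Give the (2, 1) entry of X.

5

Left-multiplying both sides by P⁻¹ gives X = P⁻¹A.
det P = 2; the adjugate gives P⁻¹ = [[11/2, 1, -7/2], [-27/2, -2, 17/2], [-1/2, 0, 1/2]].
X = P⁻¹A = [[11/2, 1, -7/2], [-27/2, -2, 17/2], [-1/2, 0, 1/2]] · [[-1, 14], [0, -8], [-1, 20]] = [[-2, -1], [5, -3], [0, 3]].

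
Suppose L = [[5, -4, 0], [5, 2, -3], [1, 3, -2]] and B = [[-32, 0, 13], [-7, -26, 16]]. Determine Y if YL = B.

L is on the right of Y, so right-multiply by L⁻¹: Y = BL⁻¹.
L has determinant -3; L⁻¹ = [[-5/3, 8/3, -4], [-7/3, 10/3, -5], [-13/3, 19/3, -10]].
Y = BL⁻¹ = [[-32, 0, 13], [-7, -26, 16]] · [[-5/3, 8/3, -4], [-7/3, 10/3, -5], [-13/3, 19/3, -10]] = [[-3, -3, -2], [3, -4, -2]].

Y = [[-3, -3, -2], [3, -4, -2]]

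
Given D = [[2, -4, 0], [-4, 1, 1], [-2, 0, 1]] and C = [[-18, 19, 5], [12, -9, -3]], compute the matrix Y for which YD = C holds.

Since D sits to the right of Y, Y = CD⁻¹.
det D = -6, so D⁻¹ = [[-1/6, -2/3, 2/3], [-1/3, -1/3, 1/3], [-1/3, -4/3, 7/3]].
Y = CD⁻¹ = [[-18, 19, 5], [12, -9, -3]] · [[-1/6, -2/3, 2/3], [-1/3, -1/3, 1/3], [-1/3, -4/3, 7/3]] = [[-5, -1, 6], [2, -1, -2]].

Y = [[-5, -1, 6], [2, -1, -2]]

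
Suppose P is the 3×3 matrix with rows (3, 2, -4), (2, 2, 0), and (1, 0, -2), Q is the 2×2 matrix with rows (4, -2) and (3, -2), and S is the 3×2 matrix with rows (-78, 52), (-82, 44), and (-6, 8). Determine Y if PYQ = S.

Y = P⁻¹SQ⁻¹ (apply P⁻¹ on the left and Q⁻¹ on the right).
det P = 4, so P⁻¹ = [[-1, 1, 2], [1, -1/2, -2], [-1/2, 1/2, 1/2]].
det Q = -2, so Q⁻¹ = [[1, -1], [3/2, -2]].
P⁻¹S = [[-16, 8], [-25, 14], [-5, 0]].
Y = (P⁻¹S)Q⁻¹ = [[-4, 0], [-4, -3], [-5, 5]].

Y = [[-4, 0], [-4, -3], [-5, 5]]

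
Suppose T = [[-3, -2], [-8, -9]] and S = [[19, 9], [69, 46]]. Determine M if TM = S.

Left-multiplying both sides by T⁻¹ gives M = T⁻¹S.
T has determinant 11; T⁻¹ = [[-9/11, 2/11], [8/11, -3/11]].
M = T⁻¹S = [[-9/11, 2/11], [8/11, -3/11]] · [[19, 9], [69, 46]] = [[-3, 1], [-5, -6]].

M = [[-3, 1], [-5, -6]]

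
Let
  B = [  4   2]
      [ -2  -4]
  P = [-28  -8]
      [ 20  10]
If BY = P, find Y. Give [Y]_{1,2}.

B is on the left of Y, so left-multiply by B⁻¹: Y = B⁻¹P.
det B = -12; the adjugate gives B⁻¹ = [[1/3, 1/6], [-1/6, -1/3]].
Y = B⁻¹P = [[1/3, 1/6], [-1/6, -1/3]] · [[-28, -8], [20, 10]] = [[-6, -1], [-2, -2]].

-1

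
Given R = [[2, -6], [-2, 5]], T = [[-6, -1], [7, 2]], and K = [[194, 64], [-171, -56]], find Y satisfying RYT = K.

Y = [[0, 4], [-2, -5]]

Y = R⁻¹KT⁻¹ (apply R⁻¹ on the left and T⁻¹ on the right).
det R = -2, so R⁻¹ = [[-5/2, -3], [-1, -1]].
det T = -5, so T⁻¹ = [[-2/5, -1/5], [7/5, 6/5]].
R⁻¹K = [[28, 8], [-23, -8]].
Y = (R⁻¹K)T⁻¹ = [[0, 4], [-2, -5]].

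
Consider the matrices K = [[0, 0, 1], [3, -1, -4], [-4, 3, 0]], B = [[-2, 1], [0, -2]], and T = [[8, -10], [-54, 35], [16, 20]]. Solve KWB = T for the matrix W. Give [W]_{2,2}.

-2

W = K⁻¹TB⁻¹ (apply K⁻¹ on the left and B⁻¹ on the right).
det K = 5, so K⁻¹ = [[12/5, 3/5, 1/5], [16/5, 4/5, 3/5], [1, 0, 0]].
det B = 4; the adjugate gives B⁻¹ = [[-1/2, -1/4], [0, -1/2]].
K⁻¹T = [[-10, 1], [-8, 8], [8, -10]].
W = (K⁻¹T)B⁻¹ = [[5, 2], [4, -2], [-4, 3]].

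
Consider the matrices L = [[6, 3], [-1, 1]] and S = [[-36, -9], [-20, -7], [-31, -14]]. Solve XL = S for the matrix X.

X = [[-5, 6], [-3, 2], [-5, 1]]

L is on the right of X, so right-multiply by L⁻¹: X = SL⁻¹.
det L = 9; the adjugate gives L⁻¹ = [[1/9, -1/3], [1/9, 2/3]].
X = SL⁻¹ = [[-36, -9], [-20, -7], [-31, -14]] · [[1/9, -1/3], [1/9, 2/3]] = [[-5, 6], [-3, 2], [-5, 1]].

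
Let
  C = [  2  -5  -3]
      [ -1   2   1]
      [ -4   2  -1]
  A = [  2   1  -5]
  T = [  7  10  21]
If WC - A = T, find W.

W = [[-5, -3, -4]]

WC = T + A = [[9, 11, 16]].
Right-multiplying both sides by C⁻¹ gives W = (T + A)C⁻¹.
C has determinant -1; C⁻¹ = [[4, 11, -1], [5, 14, -1], [-6, -16, 1]].
W = (T + A)C⁻¹ = [[-5, -3, -4]].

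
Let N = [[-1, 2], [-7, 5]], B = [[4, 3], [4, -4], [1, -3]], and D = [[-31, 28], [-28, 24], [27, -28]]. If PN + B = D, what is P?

PN = D − B = [[-35, 25], [-32, 28], [26, -25]].
N is on the right of P, so right-multiply by N⁻¹: P = (D − B)N⁻¹.
N has determinant 9; N⁻¹ = [[5/9, -2/9], [7/9, -1/9]].
P = (D − B)N⁻¹ = [[0, 5], [4, 4], [-5, -3]].

P = [[0, 5], [4, 4], [-5, -3]]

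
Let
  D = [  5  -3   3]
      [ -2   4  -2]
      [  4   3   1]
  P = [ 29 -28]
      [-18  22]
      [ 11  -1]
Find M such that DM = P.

M = [[4, -5], [-2, 5], [1, 4]]

Since D multiplies M on the left, M = D⁻¹P.
D has determinant 2; D⁻¹ = [[5, 6, -3], [-3, -7/2, 2], [-11, -27/2, 7]].
M = D⁻¹P = [[5, 6, -3], [-3, -7/2, 2], [-11, -27/2, 7]] · [[29, -28], [-18, 22], [11, -1]] = [[4, -5], [-2, 5], [1, 4]].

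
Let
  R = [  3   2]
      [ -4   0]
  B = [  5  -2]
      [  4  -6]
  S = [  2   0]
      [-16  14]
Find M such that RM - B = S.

RM = S + B = [[7, -2], [-12, 8]].
Since R multiplies M on the left, M = R⁻¹(S + B).
R has determinant 8; R⁻¹ = [[0, -1/4], [1/2, 3/8]].
M = R⁻¹(S + B) = [[3, -2], [-1, 2]].

M = [[3, -2], [-1, 2]]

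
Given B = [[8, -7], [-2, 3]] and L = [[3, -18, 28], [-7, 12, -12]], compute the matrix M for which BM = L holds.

M = [[-4, 3, 0], [-5, 6, -4]]

B is on the left of M, so left-multiply by B⁻¹: M = B⁻¹L.
B has determinant 10; B⁻¹ = [[3/10, 7/10], [1/5, 4/5]].
M = B⁻¹L = [[3/10, 7/10], [1/5, 4/5]] · [[3, -18, 28], [-7, 12, -12]] = [[-4, 3, 0], [-5, 6, -4]].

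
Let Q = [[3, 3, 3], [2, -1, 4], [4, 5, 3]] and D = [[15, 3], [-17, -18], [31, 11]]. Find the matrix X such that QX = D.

Left-multiplying both sides by Q⁻¹ gives X = Q⁻¹D.
det Q = 3; the adjugate gives Q⁻¹ = [[-23/3, 2, 5], [10/3, -1, -2], [14/3, -1, -3]].
X = Q⁻¹D = [[-23/3, 2, 5], [10/3, -1, -2], [14/3, -1, -3]] · [[15, 3], [-17, -18], [31, 11]] = [[6, -4], [5, 6], [-6, -1]].

X = [[6, -4], [5, 6], [-6, -1]]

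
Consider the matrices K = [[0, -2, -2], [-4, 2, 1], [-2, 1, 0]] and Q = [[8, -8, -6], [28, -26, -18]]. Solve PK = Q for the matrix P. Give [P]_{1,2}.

-2

Right-multiplying both sides by K⁻¹ gives P = QK⁻¹.
K has determinant 4; K⁻¹ = [[-1/4, -1/2, 1/2], [-1/2, -1, 2], [0, 1, -2]].
P = QK⁻¹ = [[8, -8, -6], [28, -26, -18]] · [[-1/4, -1/2, 1/2], [-1/2, -1, 2], [0, 1, -2]] = [[2, -2, 0], [6, -6, -2]].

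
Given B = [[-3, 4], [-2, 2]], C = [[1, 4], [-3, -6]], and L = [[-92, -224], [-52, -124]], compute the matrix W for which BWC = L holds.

W = [[0, -4], [-5, 3]]

Left-multiply by B⁻¹ and right-multiply by C⁻¹: W = B⁻¹LC⁻¹.
det B = 2; the adjugate gives B⁻¹ = [[1, -2], [1, -3/2]].
det C = 6; the adjugate gives C⁻¹ = [[-1, -2/3], [1/2, 1/6]].
B⁻¹L = [[12, 24], [-14, -38]].
W = (B⁻¹L)C⁻¹ = [[0, -4], [-5, 3]].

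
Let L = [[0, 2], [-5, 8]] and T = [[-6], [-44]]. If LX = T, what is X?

Left-multiplying both sides by L⁻¹ gives X = L⁻¹T.
det L = 10; the adjugate gives L⁻¹ = [[4/5, -1/5], [1/2, 0]].
X = L⁻¹T = [[4/5, -1/5], [1/2, 0]] · [[-6], [-44]] = [[4], [-3]].

X = [[4], [-3]]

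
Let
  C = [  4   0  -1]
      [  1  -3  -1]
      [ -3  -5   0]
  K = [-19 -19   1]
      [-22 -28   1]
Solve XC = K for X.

C is on the right of X, so right-multiply by C⁻¹: X = KC⁻¹.
C has determinant -6; C⁻¹ = [[5/6, -5/6, 1/2], [-1/2, 1/2, -1/2], [7/3, -10/3, 2]].
X = KC⁻¹ = [[-19, -19, 1], [-22, -28, 1]] · [[5/6, -5/6, 1/2], [-1/2, 1/2, -1/2], [7/3, -10/3, 2]] = [[-4, 3, 2], [-2, 1, 5]].

X = [[-4, 3, 2], [-2, 1, 5]]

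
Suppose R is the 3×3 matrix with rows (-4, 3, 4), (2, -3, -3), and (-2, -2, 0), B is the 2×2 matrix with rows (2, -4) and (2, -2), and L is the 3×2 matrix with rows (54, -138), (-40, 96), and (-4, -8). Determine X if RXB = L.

X = [[-5, 1], [2, 3], [4, -5]]

X = R⁻¹LB⁻¹ (apply R⁻¹ on the left and B⁻¹ on the right).
det R = 2, so R⁻¹ = [[-3, -4, 3/2], [3, 4, -2], [-5, -7, 3]].
B has determinant 4; B⁻¹ = [[-1/2, 1], [-1/2, 1/2]].
R⁻¹L = [[-8, 18], [10, -14], [-2, -6]].
X = (R⁻¹L)B⁻¹ = [[-5, 1], [2, 3], [4, -5]].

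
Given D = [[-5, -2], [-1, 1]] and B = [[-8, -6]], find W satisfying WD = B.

W = [[2, -2]]

Right-multiplying both sides by D⁻¹ gives W = BD⁻¹.
det D = -7; the adjugate gives D⁻¹ = [[-1/7, -2/7], [-1/7, 5/7]].
W = BD⁻¹ = [[-8, -6]] · [[-1/7, -2/7], [-1/7, 5/7]] = [[2, -2]].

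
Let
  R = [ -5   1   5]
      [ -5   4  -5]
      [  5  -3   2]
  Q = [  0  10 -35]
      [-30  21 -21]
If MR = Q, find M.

Right-multiplying both sides by R⁻¹ gives M = QR⁻¹.
R has determinant -5; R⁻¹ = [[7/5, 17/5, 5], [3, 7, 10], [1, 2, 3]].
M = QR⁻¹ = [[0, 10, -35], [-30, 21, -21]] · [[7/5, 17/5, 5], [3, 7, 10], [1, 2, 3]] = [[-5, 0, -5], [0, 3, -3]].

M = [[-5, 0, -5], [0, 3, -3]]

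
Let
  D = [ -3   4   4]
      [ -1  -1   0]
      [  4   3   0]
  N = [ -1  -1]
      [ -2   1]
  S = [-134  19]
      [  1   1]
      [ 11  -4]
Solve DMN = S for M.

Isolating M: multiply by D⁻¹ from the left and N⁻¹ from the right, so M = D⁻¹SN⁻¹.
D has determinant 4; D⁻¹ = [[0, 3, 1], [0, -4, -1], [1/4, 25/4, 7/4]].
det N = -3, so N⁻¹ = [[-1/3, -1/3], [-2/3, 1/3]].
D⁻¹S = [[14, -1], [-15, 0], [-8, 4]].
M = (D⁻¹S)N⁻¹ = [[-4, -5], [5, 5], [0, 4]].

M = [[-4, -5], [5, 5], [0, 4]]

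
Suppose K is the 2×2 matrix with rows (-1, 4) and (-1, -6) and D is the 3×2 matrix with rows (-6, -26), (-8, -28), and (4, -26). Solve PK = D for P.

P = [[1, 5], [2, 6], [-5, 1]]

K is on the right of P, so right-multiply by K⁻¹: P = DK⁻¹.
det K = 10; the adjugate gives K⁻¹ = [[-3/5, -2/5], [1/10, -1/10]].
P = DK⁻¹ = [[-6, -26], [-8, -28], [4, -26]] · [[-3/5, -2/5], [1/10, -1/10]] = [[1, 5], [2, 6], [-5, 1]].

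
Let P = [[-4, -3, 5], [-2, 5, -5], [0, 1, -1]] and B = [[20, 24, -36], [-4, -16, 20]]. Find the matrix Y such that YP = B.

Y = [[-6, 2, -4], [2, -2, 0]]

Since P sits to the right of Y, Y = BP⁻¹.
det P = -4, so P⁻¹ = [[0, -1/2, 5/2], [1/2, -1, 15/2], [1/2, -1, 13/2]].
Y = BP⁻¹ = [[20, 24, -36], [-4, -16, 20]] · [[0, -1/2, 5/2], [1/2, -1, 15/2], [1/2, -1, 13/2]] = [[-6, 2, -4], [2, -2, 0]].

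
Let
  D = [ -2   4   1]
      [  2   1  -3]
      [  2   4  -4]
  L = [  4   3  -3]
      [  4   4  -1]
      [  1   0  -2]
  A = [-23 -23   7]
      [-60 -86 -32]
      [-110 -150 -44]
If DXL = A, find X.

X = [[-1, -5, 1], [-1, -4, 3], [-3, 4, -5]]

X = D⁻¹AL⁻¹ (apply D⁻¹ on the left and L⁻¹ on the right).
D has determinant -2; D⁻¹ = [[-4, -10, 13/2], [-1, -3, 2], [-3, -8, 5]].
det L = 1, so L⁻¹ = [[-8, 6, 9], [7, -5, -8], [-4, 3, 4]].
D⁻¹A = [[-23, -23, 6], [-17, -19, 1], [-1, 7, 15]].
X = (D⁻¹A)L⁻¹ = [[-1, -5, 1], [-1, -4, 3], [-3, 4, -5]].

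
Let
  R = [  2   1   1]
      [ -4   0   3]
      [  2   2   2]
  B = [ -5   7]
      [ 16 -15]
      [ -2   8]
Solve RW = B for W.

W = [[-4, 3], [3, 2], [0, -1]]

Left-multiplying both sides by R⁻¹ gives W = R⁻¹B.
R has determinant -6; R⁻¹ = [[1, 0, -1/2], [-7/3, -1/3, 5/3], [4/3, 1/3, -2/3]].
W = R⁻¹B = [[1, 0, -1/2], [-7/3, -1/3, 5/3], [4/3, 1/3, -2/3]] · [[-5, 7], [16, -15], [-2, 8]] = [[-4, 3], [3, 2], [0, -1]].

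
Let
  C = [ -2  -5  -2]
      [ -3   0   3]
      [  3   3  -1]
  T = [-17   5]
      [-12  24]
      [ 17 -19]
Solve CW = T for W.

Left-multiplying both sides by C⁻¹ gives W = C⁻¹T.
C has determinant 6; C⁻¹ = [[-3/2, -11/6, -5/2], [1, 4/3, 2], [-3/2, -3/2, -5/2]].
W = C⁻¹T = [[-3/2, -11/6, -5/2], [1, 4/3, 2], [-3/2, -3/2, -5/2]] · [[-17, 5], [-12, 24], [17, -19]] = [[5, -4], [1, -1], [1, 4]].

W = [[5, -4], [1, -1], [1, 4]]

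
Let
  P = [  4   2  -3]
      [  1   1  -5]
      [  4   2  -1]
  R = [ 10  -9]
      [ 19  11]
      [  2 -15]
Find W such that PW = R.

Left-multiplying both sides by P⁻¹ gives W = P⁻¹R.
det P = 4; the adjugate gives P⁻¹ = [[9/4, -1, -7/4], [-19/4, 2, 17/4], [-1/2, 0, 1/2]].
W = P⁻¹R = [[9/4, -1, -7/4], [-19/4, 2, 17/4], [-1/2, 0, 1/2]] · [[10, -9], [19, 11], [2, -15]] = [[0, -5], [-1, 1], [-4, -3]].

W = [[0, -5], [-1, 1], [-4, -3]]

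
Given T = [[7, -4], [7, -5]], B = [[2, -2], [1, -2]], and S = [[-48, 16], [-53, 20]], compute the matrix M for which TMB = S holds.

Left-multiply by T⁻¹ and right-multiply by B⁻¹: M = T⁻¹SB⁻¹.
T has determinant -7; T⁻¹ = [[5/7, -4/7], [1, -1]].
det B = -2, so B⁻¹ = [[1, -1], [1/2, -1]].
T⁻¹S = [[-4, 0], [5, -4]].
M = (T⁻¹S)B⁻¹ = [[-4, 4], [3, -1]].

M = [[-4, 4], [3, -1]]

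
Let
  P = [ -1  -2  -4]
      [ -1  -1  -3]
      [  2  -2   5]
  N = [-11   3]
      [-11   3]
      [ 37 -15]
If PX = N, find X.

P is on the left of X, so left-multiply by P⁻¹: X = P⁻¹N.
det P = -3; the adjugate gives P⁻¹ = [[11/3, -6, -2/3], [1/3, -1, -1/3], [-4/3, 2, 1/3]].
X = P⁻¹N = [[11/3, -6, -2/3], [1/3, -1, -1/3], [-4/3, 2, 1/3]] · [[-11, 3], [-11, 3], [37, -15]] = [[1, 3], [-5, 3], [5, -3]].

X = [[1, 3], [-5, 3], [5, -3]]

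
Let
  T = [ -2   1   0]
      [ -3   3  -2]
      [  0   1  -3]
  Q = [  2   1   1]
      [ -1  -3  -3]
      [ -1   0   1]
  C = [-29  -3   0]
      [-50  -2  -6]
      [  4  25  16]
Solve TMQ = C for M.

Isolating M: multiply by T⁻¹ from the left and Q⁻¹ from the right, so M = T⁻¹CQ⁻¹.
det T = 5; the adjugate gives T⁻¹ = [[-7/5, 3/5, -2/5], [-9/5, 6/5, -4/5], [-3/5, 2/5, -3/5]].
Q has determinant -5; Q⁻¹ = [[3/5, 1/5, 0], [-4/5, -3/5, -1], [3/5, 1/5, 1]].
T⁻¹C = [[9, -7, -10], [-11, -17, -20], [-5, -14, -12]].
M = (T⁻¹C)Q⁻¹ = [[5, 4, -3], [-5, 4, -3], [1, 5, 2]].

M = [[5, 4, -3], [-5, 4, -3], [1, 5, 2]]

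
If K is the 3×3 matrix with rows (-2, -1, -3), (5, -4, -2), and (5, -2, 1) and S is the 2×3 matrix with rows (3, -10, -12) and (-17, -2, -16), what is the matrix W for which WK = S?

W = [[6, -1, 4], [6, -1, 0]]

Since K sits to the right of W, W = SK⁻¹.
K has determinant 1; K⁻¹ = [[-8, 7, -10], [-15, 13, -19], [10, -9, 13]].
W = SK⁻¹ = [[3, -10, -12], [-17, -2, -16]] · [[-8, 7, -10], [-15, 13, -19], [10, -9, 13]] = [[6, -1, 4], [6, -1, 0]].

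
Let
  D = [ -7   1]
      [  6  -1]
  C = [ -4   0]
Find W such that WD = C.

W = [[4, 4]]

Since D sits to the right of W, W = CD⁻¹.
D has determinant 1; D⁻¹ = [[-1, -1], [-6, -7]].
W = CD⁻¹ = [[-4, 0]] · [[-1, -1], [-6, -7]] = [[4, 4]].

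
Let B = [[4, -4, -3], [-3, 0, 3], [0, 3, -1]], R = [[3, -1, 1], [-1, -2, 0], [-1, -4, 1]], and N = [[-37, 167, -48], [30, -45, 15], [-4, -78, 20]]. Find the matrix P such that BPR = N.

P = [[-2, -4, 1], [3, 3, 5], [3, 1, 1]]

Left-multiply by B⁻¹ and right-multiply by R⁻¹: P = B⁻¹NR⁻¹.
det B = 3; the adjugate gives B⁻¹ = [[-3, -13/3, -4], [-1, -4/3, -1], [-3, -4, -4]].
R has determinant -5; R⁻¹ = [[2/5, 3/5, -2/5], [-1/5, -4/5, 1/5], [-2/5, -13/5, 7/5]].
B⁻¹N = [[-3, 6, -1], [1, -29, 8], [7, -9, 4]].
P = (B⁻¹N)R⁻¹ = [[-2, -4, 1], [3, 3, 5], [3, 1, 1]].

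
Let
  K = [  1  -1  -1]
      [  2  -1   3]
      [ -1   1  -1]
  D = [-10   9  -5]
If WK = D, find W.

W = [[-3, -1, 5]]

K is on the right of W, so right-multiply by K⁻¹: W = DK⁻¹.
det K = -2, so K⁻¹ = [[1, 1, 2], [1/2, 1, 5/2], [-1/2, 0, -1/2]].
W = DK⁻¹ = [[-10, 9, -5]] · [[1, 1, 2], [1/2, 1, 5/2], [-1/2, 0, -1/2]] = [[-3, -1, 5]].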